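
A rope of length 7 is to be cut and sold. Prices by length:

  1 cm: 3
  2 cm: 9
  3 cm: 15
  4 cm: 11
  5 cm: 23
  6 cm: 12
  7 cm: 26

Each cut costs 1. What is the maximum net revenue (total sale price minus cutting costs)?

Let r[k] be the best obtainable value from length k. For each k, try every first piece i and keep the best of price[i] + r[k−i] minus the 1 cut fee when i<k.
r[1] = 3
r[2] = max(3+3-1, 9+0) = 9
r[3] = max(3+9-1, 9+3-1, 15+0) = 15
r[4] = max(3+15-1, 9+9-1, 15+3-1, 11+0) = 17
r[5] = max(3+17-1, 9+15-1, 15+9-1, 11+3-1, 23+0) = 23
r[6] = max(3+23-1, 9+17-1, 15+15-1, 11+9-1, 23+3-1, 12+0) = 29
r[7] = max(3+29-1, 9+23-1, 15+17-1, …, 12+3-1, 26+0) = 31
One optimal plan: pieces 3 + 3 + 1 (2 cuts) → 33 − 2 = 31.

31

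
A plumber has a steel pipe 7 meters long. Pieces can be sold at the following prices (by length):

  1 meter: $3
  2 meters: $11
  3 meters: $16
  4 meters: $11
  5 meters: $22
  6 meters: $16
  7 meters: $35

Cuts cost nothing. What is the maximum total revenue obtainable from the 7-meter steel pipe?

38

Let R[k] be the best obtainable value from length k. For each k, try every first piece i and keep the best of price[i] + R[k−i].
R[1] = 3
R[2] = 11
R[3] = 16
R[4] = 22  (first piece 2, then R[2]=11)
R[5] = 27  (first piece 2, then R[3]=16)
R[6] = 33  (first piece 2, then R[4]=22)
R[7] = 38  (first piece 2, then R[5]=27)
One optimal cutting: 3 + 2 + 2 → $16 + $11 + $11 = $38.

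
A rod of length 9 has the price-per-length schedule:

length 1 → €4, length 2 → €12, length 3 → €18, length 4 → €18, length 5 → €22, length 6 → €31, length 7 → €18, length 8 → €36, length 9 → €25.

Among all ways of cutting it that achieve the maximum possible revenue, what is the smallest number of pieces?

Let r[k] be the best obtainable value from length k. For each k, try every first piece i and keep the best of price[i] + r[k−i].
r[1] = 4
r[2] = 12
r[3] = 18
r[4] = 24  (first piece 2, then r[2]=12)
r[5] = 30  (first piece 2, then r[3]=18)
r[6] = 36  (first piece 2, then r[4]=24)
r[7] = 42  (first piece 2, then r[5]=30)
r[8] = 48  (first piece 2, then r[6]=36)
r[9] = 54  (first piece 2, then r[7]=42)
Maximum revenue is €54.
Now minimize piece count subject to staying optimal: for each k, pieces[k] = 1 + min over i with p[i]+r[k−i]=r[k] of pieces[k−i].
pieces[6] = 2
pieces[7] = 3
pieces[8] = 3
pieces[9] = 3

3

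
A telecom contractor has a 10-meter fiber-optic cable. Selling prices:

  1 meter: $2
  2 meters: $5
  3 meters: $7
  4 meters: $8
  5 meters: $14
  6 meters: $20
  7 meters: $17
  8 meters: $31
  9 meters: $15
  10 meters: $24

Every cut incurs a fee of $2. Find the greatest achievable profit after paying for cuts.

Build v[k] bottom-up: v[k] = max over allowed piece i of (p[i] + v[k−i]) − 2 per cut.
v[1] = 2
v[2] = max(2+2-2, 5+0) = 5
v[3] = max(2+5-2, 5+2-2, 7+0) = 7
v[4] = max(2+7-2, 5+5-2, 7+2-2, 8+0) = 8
v[5] = max(2+8-2, 5+7-2, 7+5-2, 8+2-2, 14+0) = 14
v[6] = max(2+14-2, 5+8-2, 7+7-2, 8+5-2, 14+2-2, 20+0) = 20
v[7] = max(2+20-2, 5+14-2, 7+8-2, …, 20+2-2, 17+0) = 20
v[8] = max(2+20-2, 5+20-2, 7+14-2, …, 17+2-2, 31+0) = 31
v[9] = max(2+31-2, 5+20-2, 7+20-2, …, 31+2-2, 15+0) = 31
v[10] = max(2+31-2, 5+31-2, 7+20-2, …, 15+2-2, 24+0) = 34
One optimal plan: pieces 8 + 2 (1 cut) → $36 − $2 = $34.

34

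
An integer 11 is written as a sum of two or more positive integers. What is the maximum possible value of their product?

Fill prod[k] for k=2..11: at each k try every first piece i and multiply by the better of (k−i) uncut or prod[k−i].
prod[2] = 1×max(1,0) = 1×1 = 1
prod[3] = max(1×2, 2×1) = 2
prod[4] = max(1×3, 2×2, 3×1) = 4
prod[5] = max(1×4, 2×3, 3×2, 4×1) = 6
prod[6] = max(1×6, 2×4, 3×3, 4×2, 5×1) = 9
prod[7] = max(1×9, 2×6, 3×4, 4×3, 5×2, 6×1) = 12
prod[8] = max(1×12, 2×9, 3×6, …, 6×2, 7×1) = 18
prod[9] = max(1×18, 2×12, 3×9, …, 7×2, 8×1) = 27
prod[10] = max(1×27, 2×18, 3×12, …, 8×2, 9×1) = 36
prod[11] = max(1×36, 2×27, 3×18, …, 9×2, 10×1) = 54
One optimal split: 3 + 3 + 3 + 2; product 3×3×3×2 = 54.

54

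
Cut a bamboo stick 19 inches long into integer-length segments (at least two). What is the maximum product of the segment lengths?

972

Define f[k] = max over 1≤i<k of i · max(k−i, f[k−i]); the inner max lets the remainder stay uncut if that's better.
Small cases: f[2]=1, f[3]=2, f[4]=4, f[5]=6, f[6]=9, f[7]=12, f[8]=18, f[9]=27, f[10]=36, f[11]=54.
f[12] = 3×max(9,27) = 3×27 = 81
f[13] = 2×max(11,54) = 2×54 = 108
f[14] = 2×max(12,81) = 2×81 = 162
f[15] = 3×max(12,81) = 3×81 = 243
f[16] = 2×max(14,162) = 2×162 = 324
f[17] = 2×max(15,243) = 2×243 = 486
f[18] = 3×max(15,243) = 3×243 = 729
f[19] = 2×max(17,486) = 2×486 = 972
One optimal split: 3 + 3 + 3 + 3 + 3 + 2 + 2; product 3×3×3×3×3×2×2 = 972.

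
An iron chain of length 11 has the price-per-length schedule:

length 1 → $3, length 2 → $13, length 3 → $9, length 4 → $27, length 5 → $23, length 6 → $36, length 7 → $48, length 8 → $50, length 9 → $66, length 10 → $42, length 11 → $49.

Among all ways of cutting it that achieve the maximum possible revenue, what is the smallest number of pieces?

Consider every possible first cut. r[k] is the best of p[i]+r[k−i] over all sellable i≤k.
r[1] = 3
r[2] = 13
r[3] = 16  (first piece 1, then r[2]=13)
r[4] = 27
r[5] = 30  (first piece 1, then r[4]=27)
r[6] = 40  (first piece 2, then r[4]=27)
r[7] = 48
r[8] = 54  (first piece 4, then r[4]=27)
r[9] = 66
r[10] = 69  (first piece 1, then r[9]=66)
r[11] = 79  (first piece 2, then r[9]=66)
Maximum revenue is $79.
Now minimize piece count subject to staying optimal: for each k, pieces[k] = 1 + min over i with p[i]+r[k−i]=r[k] of pieces[k−i].
pieces[8] = 2
pieces[9] = 1
pieces[10] = 2
pieces[11] = 2

2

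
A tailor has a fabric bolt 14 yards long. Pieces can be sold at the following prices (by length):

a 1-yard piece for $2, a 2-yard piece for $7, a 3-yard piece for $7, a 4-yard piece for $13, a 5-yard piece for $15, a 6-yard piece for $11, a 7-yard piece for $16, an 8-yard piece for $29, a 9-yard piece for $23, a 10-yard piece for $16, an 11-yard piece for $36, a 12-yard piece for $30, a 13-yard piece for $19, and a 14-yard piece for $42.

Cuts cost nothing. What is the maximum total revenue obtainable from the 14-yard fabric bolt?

50

Build r[k] bottom-up: r[k] = max over allowed piece i of (p[i] + r[k−i]).
r[1] = 2
r[2] = 7
r[3] = 9  (first piece 1, then r[2]=7)
r[4] = 14  (first piece 2, then r[2]=7)
r[5] = 16  (first piece 1, then r[4]=14)
r[6] = 21  (first piece 2, then r[4]=14)
r[7] = 23  (first piece 1, then r[6]=21)
r[8] = 29
r[9] = 31  (first piece 1, then r[8]=29)
r[10] = 36  (first piece 2, then r[8]=29)
r[11] = 38  (first piece 1, then r[10]=36)
r[12] = 43  (first piece 2, then r[10]=36)
r[13] = 45  (first piece 1, then r[12]=43)
r[14] = 50  (first piece 2, then r[12]=43)
One optimal cutting: 8 + 2 + 2 + 2 → $29 + $7 + $7 + $7 = $50.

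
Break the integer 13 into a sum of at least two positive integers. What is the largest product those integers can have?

108

Let prod[k] be the best product for length k (with at least one cut). For each first piece i, the rest contributes max(k−i, prod[k−i]).
Small cases: prod[2]=1, prod[3]=2, prod[4]=4, prod[5]=6, prod[6]=9.
prod[7] = max(1×9, 2×6, 3×4, 4×3, 5×2, 6×1) = 12
prod[8] = max(1×12, 2×9, 3×6, …, 6×2, 7×1) = 18
prod[9] = max(1×18, 2×12, 3×9, …, 7×2, 8×1) = 27
prod[10] = max(1×27, 2×18, 3×12, …, 8×2, 9×1) = 36
prod[11] = max(1×36, 2×27, 3×18, …, 9×2, 10×1) = 54
prod[12] = max(1×54, 2×36, 3×27, …, 10×2, 11×1) = 81
prod[13] = max(1×81, 2×54, 3×36, …, 11×2, 12×1) = 108
One optimal split: 3 + 3 + 3 + 2 + 2; product 3×3×3×2×2 = 108.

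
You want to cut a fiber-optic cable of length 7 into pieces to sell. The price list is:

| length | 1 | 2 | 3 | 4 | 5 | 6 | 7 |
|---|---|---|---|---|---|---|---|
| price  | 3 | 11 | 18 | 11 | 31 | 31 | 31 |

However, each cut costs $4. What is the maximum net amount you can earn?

38

Consider every possible first cut. v[k] is the best of p[i]+v[k−i] over all sellable i≤k, charging 4 whenever i<k.
v[1] = 3
v[2] = 11
v[3] = 18
v[4] = 18  (first piece 2, then v[2]=11)
v[5] = 31
v[6] = 32  (first piece 3, then v[3]=18)
v[7] = 38  (first piece 2, then v[5]=31)
One optimal plan: pieces 5 + 2 (1 cut) → $42 − $4 = $38.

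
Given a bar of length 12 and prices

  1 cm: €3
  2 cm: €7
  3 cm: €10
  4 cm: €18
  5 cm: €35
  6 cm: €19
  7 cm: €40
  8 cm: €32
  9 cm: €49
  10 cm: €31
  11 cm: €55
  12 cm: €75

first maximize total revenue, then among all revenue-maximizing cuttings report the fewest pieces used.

3

Let r[k] be the best obtainable value from length k. For each k, try every first piece i and keep the best of price[i] + r[k−i].
r[1] = 3
r[2] = max(3+3, 7+0) = 7
r[3] = max(3+7, 7+3, 10+0) = 10
r[4] = max(3+10, 7+7, 10+3, 18+0) = 18
r[5] = max(3+18, 7+10, 10+7, 18+3, 35+0) = 35
r[6] = max(3+35, 7+18, 10+10, 18+7, 35+3, 19+0) = 38
r[7] = max(3+38, 7+35, 10+18, …, 19+3, 40+0) = 42
r[8] = max(3+42, 7+38, 10+35, …, 40+3, 32+0) = 45
r[9] = max(3+45, 7+42, 10+38, …, 32+3, 49+0) = 53
r[10] = max(3+53, 7+45, 10+42, …, 49+3, 31+0) = 70
r[11] = max(3+70, 7+53, 10+45, …, 31+3, 55+0) = 73
r[12] = max(3+73, 7+70, 10+53, …, 55+3, 75+0) = 77
Maximum revenue is €77.
Now minimize piece count subject to staying optimal: for each k, pieces[k] = 1 + min over i with p[i]+r[k−i]=r[k] of pieces[k−i].
pieces[9] = 2
pieces[10] = 2
pieces[11] = 3
pieces[12] = 3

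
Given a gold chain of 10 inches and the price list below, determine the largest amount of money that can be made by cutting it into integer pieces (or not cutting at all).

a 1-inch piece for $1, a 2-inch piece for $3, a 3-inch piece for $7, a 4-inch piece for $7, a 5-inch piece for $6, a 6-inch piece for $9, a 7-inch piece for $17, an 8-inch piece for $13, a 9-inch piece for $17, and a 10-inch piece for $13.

24

Build r[k] bottom-up: r[k] = max over allowed piece i of (p[i] + r[k−i]).
r[1] = 1
r[2] = max(1+1, 3+0) = 3
r[3] = max(1+3, 3+1, 7+0) = 7
r[4] = max(1+7, 3+3, 7+1, 7+0) = 8
r[5] = max(1+8, 3+7, 7+3, 7+1, 6+0) = 10
r[6] = max(1+10, 3+8, 7+7, 7+3, 6+1, 9+0) = 14
r[7] = max(1+14, 3+10, 7+8, …, 9+1, 17+0) = 17
r[8] = max(1+17, 3+14, 7+10, …, 17+1, 13+0) = 18
r[9] = max(1+18, 3+17, 7+14, …, 13+1, 17+0) = 21
r[10] = max(1+21, 3+18, 7+17, …, 17+1, 13+0) = 24
One optimal cutting: 7 + 3 → $17 + $7 = $24.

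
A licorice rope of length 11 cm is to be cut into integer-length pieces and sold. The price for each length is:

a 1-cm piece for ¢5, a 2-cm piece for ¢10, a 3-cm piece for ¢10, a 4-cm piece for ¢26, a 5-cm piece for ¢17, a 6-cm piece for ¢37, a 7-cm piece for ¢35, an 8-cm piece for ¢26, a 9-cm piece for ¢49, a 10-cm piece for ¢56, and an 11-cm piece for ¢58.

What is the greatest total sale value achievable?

Build best[k] bottom-up: best[k] = max over allowed piece i of (p[i] + best[k−i]).
best[1] = 5
best[2] = 10  (first piece 1, then best[1]=5)
best[3] = 15  (first piece 1, then best[2]=10)
best[4] = 26
best[5] = 31  (first piece 1, then best[4]=26)
best[6] = 37
best[7] = 42  (first piece 1, then best[6]=37)
best[8] = 52  (first piece 4, then best[4]=26)
best[9] = 57  (first piece 1, then best[8]=52)
best[10] = 63  (first piece 4, then best[6]=37)
best[11] = 68  (first piece 1, then best[10]=63)
One optimal cutting: 6 + 4 + 1 → ¢37 + ¢26 + ¢5 = ¢68.

68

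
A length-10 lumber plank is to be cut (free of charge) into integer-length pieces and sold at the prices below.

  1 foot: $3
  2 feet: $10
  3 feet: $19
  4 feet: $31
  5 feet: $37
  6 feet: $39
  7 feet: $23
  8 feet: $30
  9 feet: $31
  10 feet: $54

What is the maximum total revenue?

74

Consider every possible first cut. v[k] is the best of p[i]+v[k−i] over all sellable i≤k.
v[1] = 3
v[2] = 10
v[3] = 19
v[4] = 31
v[5] = 37
v[6] = 41  (first piece 2, then v[4]=31)
v[7] = 50  (first piece 3, then v[4]=31)
v[8] = 62  (first piece 4, then v[4]=31)
v[9] = 68  (first piece 4, then v[5]=37)
v[10] = 74  (first piece 5, then v[5]=37)
One optimal cutting: 5 + 5 → $37 + $37 = $74.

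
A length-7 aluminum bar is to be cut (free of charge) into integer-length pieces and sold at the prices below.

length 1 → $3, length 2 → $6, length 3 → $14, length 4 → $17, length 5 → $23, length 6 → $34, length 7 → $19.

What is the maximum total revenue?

Consider every possible first cut. v[k] is the best of p[i]+v[k−i] over all sellable i≤k.
v[1] = 3
v[2] = max(3+3, 6+0) = 6
v[3] = max(3+6, 6+3, 14+0) = 14
v[4] = max(3+14, 6+6, 14+3, 17+0) = 17
v[5] = max(3+17, 6+14, 14+6, 17+3, 23+0) = 23
v[6] = max(3+23, 6+17, 14+14, 17+6, 23+3, 34+0) = 34
v[7] = max(3+34, 6+23, 14+17, …, 34+3, 19+0) = 37
One optimal cutting: 6 + 1 → $34 + $3 = $37.

37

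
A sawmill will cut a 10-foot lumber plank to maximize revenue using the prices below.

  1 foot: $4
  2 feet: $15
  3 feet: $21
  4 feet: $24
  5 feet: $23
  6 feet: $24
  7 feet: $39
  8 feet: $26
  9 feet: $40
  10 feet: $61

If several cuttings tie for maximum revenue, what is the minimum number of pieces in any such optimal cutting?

Let r[k] be the best obtainable value from length k. For each k, try every first piece i and keep the best of price[i] + r[k−i].
r[1] = 4
r[2] = max(4+4, 15+0) = 15
r[3] = max(4+15, 15+4, 21+0) = 21
r[4] = max(4+21, 15+15, 21+4, 24+0) = 30
r[5] = max(4+30, 15+21, 21+15, 24+4, 23+0) = 36
r[6] = max(4+36, 15+30, 21+21, 24+15, 23+4, 24+0) = 45
r[7] = max(4+45, 15+36, 21+30, …, 24+4, 39+0) = 51
r[8] = max(4+51, 15+45, 21+36, …, 39+4, 26+0) = 60
r[9] = max(4+60, 15+51, 21+45, …, 26+4, 40+0) = 66
r[10] = max(4+66, 15+60, 21+51, …, 40+4, 61+0) = 75
Maximum revenue is $75.
Now minimize piece count subject to staying optimal: for each k, pieces[k] = 1 + min over i with p[i]+r[k−i]=r[k] of pieces[k−i].
pieces[7] = 3
pieces[8] = 4
pieces[9] = 4
pieces[10] = 5

5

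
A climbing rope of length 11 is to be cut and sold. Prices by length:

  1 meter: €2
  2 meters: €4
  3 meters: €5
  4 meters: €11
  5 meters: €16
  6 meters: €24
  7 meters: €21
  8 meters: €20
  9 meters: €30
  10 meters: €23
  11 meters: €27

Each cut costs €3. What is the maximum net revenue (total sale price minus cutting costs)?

37

Consider every possible first cut. v[k] is the best of p[i]+v[k−i] over all sellable i≤k, charging 3 whenever i<k.
v[1] = 2
v[2] = 4
v[3] = 5
v[4] = 11
v[5] = 16
v[6] = 24
v[7] = 23  (first piece 1, then v[6]=24)
v[8] = 25  (first piece 2, then v[6]=24)
v[9] = 30
v[10] = 32  (first piece 4, then v[6]=24)
v[11] = 37  (first piece 5, then v[6]=24)
One optimal plan: pieces 6 + 5 (1 cut) → €40 − €3 = €37.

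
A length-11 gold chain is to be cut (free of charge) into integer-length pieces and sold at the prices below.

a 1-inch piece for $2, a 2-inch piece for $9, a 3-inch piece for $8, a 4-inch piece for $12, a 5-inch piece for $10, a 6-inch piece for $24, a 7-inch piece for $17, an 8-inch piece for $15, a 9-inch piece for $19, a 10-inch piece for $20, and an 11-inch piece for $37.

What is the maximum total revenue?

47

Let v[k] be the best obtainable value from length k. For each k, try every first piece i and keep the best of price[i] + v[k−i].
v[1] = 2
v[2] = max(2+2, 9+0) = 9
v[3] = max(2+9, 9+2, 8+0) = 11
v[4] = max(2+11, 9+9, 8+2, 12+0) = 18
v[5] = max(2+18, 9+11, 8+9, 12+2, 10+0) = 20
v[6] = max(2+20, 9+18, 8+11, 12+9, 10+2, 24+0) = 27
v[7] = max(2+27, 9+20, 8+18, …, 24+2, 17+0) = 29
v[8] = max(2+29, 9+27, 8+20, …, 17+2, 15+0) = 36
v[9] = max(2+36, 9+29, 8+27, …, 15+2, 19+0) = 38
v[10] = max(2+38, 9+36, 8+29, …, 19+2, 20+0) = 45
v[11] = max(2+45, 9+38, 8+36, …, 20+2, 37+0) = 47
One optimal cutting: 2 + 2 + 2 + 2 + 2 + 1 → $9 + $9 + $9 + $9 + $9 + $2 = $47.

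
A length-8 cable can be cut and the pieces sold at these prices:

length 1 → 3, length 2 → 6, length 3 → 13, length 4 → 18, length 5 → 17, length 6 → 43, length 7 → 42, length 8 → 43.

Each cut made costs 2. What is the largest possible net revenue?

47

Build net[k] bottom-up: net[k] = max over allowed piece i of (p[i] + net[k−i]) − 2 per cut.
net[1] = 3
net[2] = max(3+3-2, 6+0) = 6
net[3] = max(3+6-2, 6+3-2, 13+0) = 13
net[4] = max(3+13-2, 6+6-2, 13+3-2, 18+0) = 18
net[5] = max(3+18-2, 6+13-2, 13+6-2, 18+3-2, 17+0) = 19
net[6] = max(3+19-2, 6+18-2, 13+13-2, 18+6-2, 17+3-2, 43+0) = 43
net[7] = max(3+43-2, 6+19-2, 13+18-2, …, 43+3-2, 42+0) = 44
net[8] = max(3+44-2, 6+43-2, 13+19-2, …, 42+3-2, 43+0) = 47
One optimal plan: pieces 6 + 2 (1 cut) → 49 − 2 = 47.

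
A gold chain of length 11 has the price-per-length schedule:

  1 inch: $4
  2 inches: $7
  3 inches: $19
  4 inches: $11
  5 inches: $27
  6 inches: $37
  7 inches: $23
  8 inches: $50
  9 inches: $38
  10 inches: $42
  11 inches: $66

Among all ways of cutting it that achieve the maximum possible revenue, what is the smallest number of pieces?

2

Build r[k] bottom-up: r[k] = max over allowed piece i of (p[i] + r[k−i]).
r[1] = 4
r[2] = max(4+4, 7+0) = 8
r[3] = max(4+8, 7+4, 19+0) = 19
r[4] = max(4+19, 7+8, 19+4, 11+0) = 23
r[5] = max(4+23, 7+19, 19+8, 11+4, 27+0) = 27
r[6] = max(4+27, 7+23, 19+19, 11+8, 27+4, 37+0) = 38
r[7] = max(4+38, 7+27, 19+23, …, 37+4, 23+0) = 42
r[8] = max(4+42, 7+38, 19+27, …, 23+4, 50+0) = 50
r[9] = max(4+50, 7+42, 19+38, …, 50+4, 38+0) = 57
r[10] = max(4+57, 7+50, 19+42, …, 38+4, 42+0) = 61
r[11] = max(4+61, 7+57, 19+50, …, 42+4, 66+0) = 69
Maximum revenue is $69.
Now minimize piece count subject to staying optimal: for each k, pieces[k] = 1 + min over i with p[i]+r[k−i]=r[k] of pieces[k−i].
pieces[8] = 1
pieces[9] = 3
pieces[10] = 4
pieces[11] = 2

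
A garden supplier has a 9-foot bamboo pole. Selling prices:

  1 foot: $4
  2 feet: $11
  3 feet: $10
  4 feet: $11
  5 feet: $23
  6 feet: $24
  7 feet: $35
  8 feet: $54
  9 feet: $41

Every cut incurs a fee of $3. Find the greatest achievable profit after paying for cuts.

Build v[k] bottom-up: v[k] = max over allowed piece i of (p[i] + v[k−i]) − 3 per cut.
v[1] = 4
v[2] = 11
v[3] = 12  (first piece 1, then v[2]=11)
v[4] = 19  (first piece 2, then v[2]=11)
v[5] = 23
v[6] = 27  (first piece 2, then v[4]=19)
v[7] = 35
v[8] = 54
v[9] = 55  (first piece 1, then v[8]=54)
One optimal plan: pieces 8 + 1 (1 cut) → $58 − $3 = $55.

55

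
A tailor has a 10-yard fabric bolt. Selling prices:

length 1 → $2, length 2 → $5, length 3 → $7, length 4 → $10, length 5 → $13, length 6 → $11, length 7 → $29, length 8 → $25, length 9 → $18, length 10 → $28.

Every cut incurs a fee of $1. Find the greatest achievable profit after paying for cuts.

Let r[k] be the best obtainable value from length k. For each k, try every first piece i and keep the best of price[i] + r[k−i] minus the 1 cut fee when i<k.
r[1] = 2
r[2] = 5
r[3] = 7
r[4] = 10
r[5] = 13
r[6] = 14  (first piece 1, then r[5]=13)
r[7] = 29
r[8] = 30  (first piece 1, then r[7]=29)
r[9] = 33  (first piece 2, then r[7]=29)
r[10] = 35  (first piece 3, then r[7]=29)
One optimal plan: pieces 7 + 3 (1 cut) → $36 − $1 = $35.

35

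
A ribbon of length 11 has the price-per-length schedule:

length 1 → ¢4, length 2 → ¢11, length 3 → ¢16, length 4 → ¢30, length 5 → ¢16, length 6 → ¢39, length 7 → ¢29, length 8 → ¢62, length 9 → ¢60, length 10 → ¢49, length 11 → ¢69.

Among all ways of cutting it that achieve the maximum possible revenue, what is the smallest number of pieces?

2

Build r[k] bottom-up: r[k] = max over allowed piece i of (p[i] + r[k−i]).
r[1] = 4
r[2] = max(4+4, 11+0) = 11
r[3] = max(4+11, 11+4, 16+0) = 16
r[4] = max(4+16, 11+11, 16+4, 30+0) = 30
r[5] = max(4+30, 11+16, 16+11, 30+4, 16+0) = 34
r[6] = max(4+34, 11+30, 16+16, 30+11, 16+4, 39+0) = 41
r[7] = max(4+41, 11+34, 16+30, …, 39+4, 29+0) = 46
r[8] = max(4+46, 11+41, 16+34, …, 29+4, 62+0) = 62
r[9] = max(4+62, 11+46, 16+41, …, 62+4, 60+0) = 66
r[10] = max(4+66, 11+62, 16+46, …, 60+4, 49+0) = 73
r[11] = max(4+73, 11+66, 16+62, …, 49+4, 69+0) = 78
Maximum revenue is ¢78.
Now minimize piece count subject to staying optimal: for each k, pieces[k] = 1 + min over i with p[i]+r[k−i]=r[k] of pieces[k−i].
pieces[8] = 1
pieces[9] = 2
pieces[10] = 2
pieces[11] = 2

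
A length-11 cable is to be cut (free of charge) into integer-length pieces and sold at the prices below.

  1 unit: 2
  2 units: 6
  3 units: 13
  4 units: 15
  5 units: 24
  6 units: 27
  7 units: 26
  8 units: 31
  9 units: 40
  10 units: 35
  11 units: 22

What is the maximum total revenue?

Consider every possible first cut. r[k] is the best of p[i]+r[k−i] over all sellable i≤k.
r[1] = 2
r[2] = 6
r[3] = 13
r[4] = 15  (first piece 1, then r[3]=13)
r[5] = 24
r[6] = 27
r[7] = 30  (first piece 2, then r[5]=24)
r[8] = 37  (first piece 3, then r[5]=24)
r[9] = 40  (first piece 3, then r[6]=27)
r[10] = 48  (first piece 5, then r[5]=24)
r[11] = 51  (first piece 5, then r[6]=27)
One optimal cutting: 6 + 5 → 27 + 24 = 51.

51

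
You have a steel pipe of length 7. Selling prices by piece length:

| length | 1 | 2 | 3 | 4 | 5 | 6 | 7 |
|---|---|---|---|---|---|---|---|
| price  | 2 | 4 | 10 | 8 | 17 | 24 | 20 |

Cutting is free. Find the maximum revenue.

26

Consider every possible first cut. best[k] is the best of p[i]+best[k−i] over all sellable i≤k.
best[1] = 2
best[2] = max(2+2, 4+0) = 4
best[3] = max(2+4, 4+2, 10+0) = 10
best[4] = max(2+10, 4+4, 10+2, 8+0) = 12
best[5] = max(2+12, 4+10, 10+4, 8+2, 17+0) = 17
best[6] = max(2+17, 4+12, 10+10, 8+4, 17+2, 24+0) = 24
best[7] = max(2+24, 4+17, 10+12, …, 24+2, 20+0) = 26
One optimal cutting: 6 + 1 → $24 + $2 = $26.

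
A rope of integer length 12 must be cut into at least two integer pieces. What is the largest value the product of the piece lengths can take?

Fill f[k] for k=2..12: at each k try every first piece i and multiply by the better of (k−i) uncut or f[k−i].
f[2] = 1·max(1,0) = 1·1 = 1
f[3] = max(1·2, 2·1) = 2
f[4] = max(1·3, 2·2, 3·1) = 4
f[5] = max(1·4, 2·3, 3·2, 4·1) = 6
f[6] = max(1·6, 2·4, 3·3, 4·2, 5·1) = 9
f[7] = max(1·9, 2·6, 3·4, 4·3, 5·2, 6·1) = 12
f[8] = max(1·12, 2·9, 3·6, …, 6·2, 7·1) = 18
f[9] = max(1·18, 2·12, 3·9, …, 7·2, 8·1) = 27
f[10] = max(1·27, 2·18, 3·12, …, 8·2, 9·1) = 36
f[11] = max(1·36, 2·27, 3·18, …, 9·2, 10·1) = 54
f[12] = max(1·54, 2·36, 3·27, …, 10·2, 11·1) = 81
One optimal split: 3 + 3 + 3 + 3; product 3·3·3·3 = 81.

81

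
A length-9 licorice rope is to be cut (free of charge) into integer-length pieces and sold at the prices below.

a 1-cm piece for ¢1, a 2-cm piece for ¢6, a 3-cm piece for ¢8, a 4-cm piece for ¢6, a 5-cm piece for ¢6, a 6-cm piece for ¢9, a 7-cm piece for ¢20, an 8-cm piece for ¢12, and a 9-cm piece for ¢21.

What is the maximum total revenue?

26

Let v[k] be the best obtainable value from length k. For each k, try every first piece i and keep the best of price[i] + v[k−i].
v[1] = 1
v[2] = 6
v[3] = 8
v[4] = 12  (first piece 2, then v[2]=6)
v[5] = 14  (first piece 2, then v[3]=8)
v[6] = 18  (first piece 2, then v[4]=12)
v[7] = 20  (first piece 2, then v[5]=14)
v[8] = 24  (first piece 2, then v[6]=18)
v[9] = 26  (first piece 2, then v[7]=20)
One optimal cutting: 3 + 2 + 2 + 2 → ¢8 + ¢6 + ¢6 + ¢6 = ¢26.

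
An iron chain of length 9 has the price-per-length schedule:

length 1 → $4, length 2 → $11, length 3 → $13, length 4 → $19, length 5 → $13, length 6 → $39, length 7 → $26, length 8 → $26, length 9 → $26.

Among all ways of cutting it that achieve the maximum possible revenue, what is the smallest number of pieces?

Let r[k] be the best obtainable value from length k. For each k, try every first piece i and keep the best of price[i] + r[k−i].
r[1] = 4
r[2] = 11
r[3] = 15  (first piece 1, then r[2]=11)
r[4] = 22  (first piece 2, then r[2]=11)
r[5] = 26  (first piece 1, then r[4]=22)
r[6] = 39
r[7] = 43  (first piece 1, then r[6]=39)
r[8] = 50  (first piece 2, then r[6]=39)
r[9] = 54  (first piece 1, then r[8]=50)
Maximum revenue is $54.
Now minimize piece count subject to staying optimal: for each k, pieces[k] = 1 + min over i with p[i]+r[k−i]=r[k] of pieces[k−i].
pieces[6] = 1
pieces[7] = 2
pieces[8] = 2
pieces[9] = 3

3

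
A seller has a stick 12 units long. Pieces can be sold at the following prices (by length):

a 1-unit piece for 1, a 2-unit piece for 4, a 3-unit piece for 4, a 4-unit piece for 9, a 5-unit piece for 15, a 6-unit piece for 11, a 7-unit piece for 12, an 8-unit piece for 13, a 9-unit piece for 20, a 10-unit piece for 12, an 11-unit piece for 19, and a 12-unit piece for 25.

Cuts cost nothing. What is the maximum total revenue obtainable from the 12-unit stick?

Let best[k] be the best obtainable value from length k. For each k, try every first piece i and keep the best of price[i] + best[k−i].
best[1] = 1
best[2] = 4
best[3] = 5  (first piece 1, then best[2]=4)
best[4] = 9
best[5] = 15
best[6] = 16  (first piece 1, then best[5]=15)
best[7] = 19  (first piece 2, then best[5]=15)
best[8] = 20  (first piece 1, then best[7]=19)
best[9] = 24  (first piece 4, then best[5]=15)
best[10] = 30  (first piece 5, then best[5]=15)
best[11] = 31  (first piece 1, then best[10]=30)
best[12] = 34  (first piece 2, then best[10]=30)
One optimal cutting: 5 + 5 + 2 → 15 + 15 + 4 = 34.

34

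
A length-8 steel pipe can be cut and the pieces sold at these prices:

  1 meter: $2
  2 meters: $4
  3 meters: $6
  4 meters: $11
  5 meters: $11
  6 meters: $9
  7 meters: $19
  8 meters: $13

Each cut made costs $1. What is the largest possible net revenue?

21

Let r[k] be the best obtainable value from length k. For each k, try every first piece i and keep the best of price[i] + r[k−i] minus the 1 cut fee when i<k.
r[1] = 2
r[2] = max(2+2-1, 4+0) = 4
r[3] = max(2+4-1, 4+2-1, 6+0) = 6
r[4] = max(2+6-1, 4+4-1, 6+2-1, 11+0) = 11
r[5] = max(2+11-1, 4+6-1, 6+4-1, 11+2-1, 11+0) = 12
r[6] = max(2+12-1, 4+11-1, 6+6-1, 11+4-1, 11+2-1, 9+0) = 14
r[7] = max(2+14-1, 4+12-1, 6+11-1, …, 9+2-1, 19+0) = 19
r[8] = max(2+19-1, 4+14-1, 6+12-1, …, 19+2-1, 13+0) = 21
One optimal plan: pieces 4 + 4 (1 cut) → $22 − $1 = $21.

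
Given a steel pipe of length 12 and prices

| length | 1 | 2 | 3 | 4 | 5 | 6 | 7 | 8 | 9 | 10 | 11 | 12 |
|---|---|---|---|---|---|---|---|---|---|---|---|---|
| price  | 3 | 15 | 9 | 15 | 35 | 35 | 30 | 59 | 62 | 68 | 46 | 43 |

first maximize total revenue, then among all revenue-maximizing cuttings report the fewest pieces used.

6

Consider every possible first cut. r[k] is the best of p[i]+r[k−i] over all sellable i≤k.
r[1] = 3
r[2] = max(3+3, 15+0) = 15
r[3] = max(3+15, 15+3, 9+0) = 18
r[4] = max(3+18, 15+15, 9+3, 15+0) = 30
r[5] = max(3+30, 15+18, 9+15, 15+3, 35+0) = 35
r[6] = max(3+35, 15+30, 9+18, 15+15, 35+3, 35+0) = 45
r[7] = max(3+45, 15+35, 9+30, …, 35+3, 30+0) = 50
r[8] = max(3+50, 15+45, 9+35, …, 30+3, 59+0) = 60
r[9] = max(3+60, 15+50, 9+45, …, 59+3, 62+0) = 65
r[10] = max(3+65, 15+60, 9+50, …, 62+3, 68+0) = 75
r[11] = max(3+75, 15+65, 9+60, …, 68+3, 46+0) = 80
r[12] = max(3+80, 15+75, 9+65, …, 46+3, 43+0) = 90
Maximum revenue is $90.
Now minimize piece count subject to staying optimal: for each k, pieces[k] = 1 + min over i with p[i]+r[k−i]=r[k] of pieces[k−i].
pieces[9] = 3
pieces[10] = 5
pieces[11] = 4
pieces[12] = 6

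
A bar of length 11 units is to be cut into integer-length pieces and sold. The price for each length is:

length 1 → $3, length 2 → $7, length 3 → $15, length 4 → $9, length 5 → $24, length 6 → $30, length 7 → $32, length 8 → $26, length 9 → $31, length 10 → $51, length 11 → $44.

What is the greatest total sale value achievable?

54

Consider every possible first cut. R[k] is the best of p[i]+R[k−i] over all sellable i≤k.
R[1] = 3
R[2] = max(3+3, 7+0) = 7
R[3] = max(3+7, 7+3, 15+0) = 15
R[4] = max(3+15, 7+7, 15+3, 9+0) = 18
R[5] = max(3+18, 7+15, 15+7, 9+3, 24+0) = 24
R[6] = max(3+24, 7+18, 15+15, 9+7, 24+3, 30+0) = 30
R[7] = max(3+30, 7+24, 15+18, …, 30+3, 32+0) = 33
R[8] = max(3+33, 7+30, 15+24, …, 32+3, 26+0) = 39
R[9] = max(3+39, 7+33, 15+30, …, 26+3, 31+0) = 45
R[10] = max(3+45, 7+39, 15+33, …, 31+3, 51+0) = 51
R[11] = max(3+51, 7+45, 15+39, …, 51+3, 44+0) = 54
One optimal cutting: 10 + 1 → $51 + $3 = $54.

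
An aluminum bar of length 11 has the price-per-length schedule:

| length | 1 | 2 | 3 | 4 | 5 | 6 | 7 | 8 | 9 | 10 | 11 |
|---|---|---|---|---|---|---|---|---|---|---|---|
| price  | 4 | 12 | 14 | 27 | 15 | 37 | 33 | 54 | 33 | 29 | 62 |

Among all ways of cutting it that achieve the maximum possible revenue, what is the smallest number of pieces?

Let r[k] be the best obtainable value from length k. For each k, try every first piece i and keep the best of price[i] + r[k−i].
r[1] = 4
r[2] = 12
r[3] = 16  (first piece 1, then r[2]=12)
r[4] = 27
r[5] = 31  (first piece 1, then r[4]=27)
r[6] = 39  (first piece 2, then r[4]=27)
r[7] = 43  (first piece 1, then r[6]=39)
r[8] = 54  (first piece 4, then r[4]=27)
r[9] = 58  (first piece 1, then r[8]=54)
r[10] = 66  (first piece 2, then r[8]=54)
r[11] = 70  (first piece 1, then r[10]=66)
Maximum revenue is $70.
Now minimize piece count subject to staying optimal: for each k, pieces[k] = 1 + min over i with p[i]+r[k−i]=r[k] of pieces[k−i].
pieces[8] = 1
pieces[9] = 2
pieces[10] = 2
pieces[11] = 3

3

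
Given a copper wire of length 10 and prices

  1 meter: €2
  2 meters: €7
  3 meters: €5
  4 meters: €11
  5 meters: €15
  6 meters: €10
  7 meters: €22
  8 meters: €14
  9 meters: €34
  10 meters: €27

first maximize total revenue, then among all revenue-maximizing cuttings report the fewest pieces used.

2

Consider every possible first cut. r[k] is the best of p[i]+r[k−i] over all sellable i≤k.
r[1] = 2
r[2] = 7
r[3] = 9  (first piece 1, then r[2]=7)
r[4] = 14  (first piece 2, then r[2]=7)
r[5] = 16  (first piece 1, then r[4]=14)
r[6] = 21  (first piece 2, then r[4]=14)
r[7] = 23  (first piece 1, then r[6]=21)
r[8] = 28  (first piece 2, then r[6]=21)
r[9] = 34
r[10] = 36  (first piece 1, then r[9]=34)
Maximum revenue is €36.
Now minimize piece count subject to staying optimal: for each k, pieces[k] = 1 + min over i with p[i]+r[k−i]=r[k] of pieces[k−i].
pieces[7] = 4
pieces[8] = 4
pieces[9] = 1
pieces[10] = 2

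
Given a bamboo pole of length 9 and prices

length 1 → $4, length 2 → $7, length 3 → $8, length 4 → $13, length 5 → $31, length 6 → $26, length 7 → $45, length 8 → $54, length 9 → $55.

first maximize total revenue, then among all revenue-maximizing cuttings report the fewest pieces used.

2

Consider every possible first cut. r[k] is the best of p[i]+r[k−i] over all sellable i≤k.
r[1] = 4
r[2] = max(4+4, 7+0) = 8
r[3] = max(4+8, 7+4, 8+0) = 12
r[4] = max(4+12, 7+8, 8+4, 13+0) = 16
r[5] = max(4+16, 7+12, 8+8, 13+4, 31+0) = 31
r[6] = max(4+31, 7+16, 8+12, 13+8, 31+4, 26+0) = 35
r[7] = max(4+35, 7+31, 8+16, …, 26+4, 45+0) = 45
r[8] = max(4+45, 7+35, 8+31, …, 45+4, 54+0) = 54
r[9] = max(4+54, 7+45, 8+35, …, 54+4, 55+0) = 58
Maximum revenue is $58.
Now minimize piece count subject to staying optimal: for each k, pieces[k] = 1 + min over i with p[i]+r[k−i]=r[k] of pieces[k−i].
pieces[6] = 2
pieces[7] = 1
pieces[8] = 1
pieces[9] = 2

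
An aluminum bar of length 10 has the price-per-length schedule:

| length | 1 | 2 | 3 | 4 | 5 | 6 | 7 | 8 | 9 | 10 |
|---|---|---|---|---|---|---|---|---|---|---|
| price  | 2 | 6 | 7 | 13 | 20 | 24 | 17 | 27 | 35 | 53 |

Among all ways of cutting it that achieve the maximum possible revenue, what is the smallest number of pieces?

Build r[k] bottom-up: r[k] = max over allowed piece i of (p[i] + r[k−i]).
r[1] = 2
r[2] = 6
r[3] = 8  (first piece 1, then r[2]=6)
r[4] = 13
r[5] = 20
r[6] = 24
r[7] = 26  (first piece 1, then r[6]=24)
r[8] = 30  (first piece 2, then r[6]=24)
r[9] = 35
r[10] = 53
Maximum revenue is $53.
Now minimize piece count subject to staying optimal: for each k, pieces[k] = 1 + min over i with p[i]+r[k−i]=r[k] of pieces[k−i].
pieces[7] = 2
pieces[8] = 2
pieces[9] = 1
pieces[10] = 1

1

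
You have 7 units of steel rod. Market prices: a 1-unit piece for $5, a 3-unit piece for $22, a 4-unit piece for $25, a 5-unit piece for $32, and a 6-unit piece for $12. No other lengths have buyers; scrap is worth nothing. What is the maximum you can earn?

Build f[k] bottom-up: f[k] = max over allowed piece i of (p[i] + f[k−i]).
f[1] = 5
f[2] = 10  (first piece 1, then f[1]=5)
f[3] = max(5+10, 22+0) = 22
f[4] = max(5+22, 22+5, 25+0) = 27
f[5] = max(5+27, 22+10, 25+5, 32+0) = 32
f[6] = max(5+32, 22+22, 25+10, 32+5, 12+0) = 44
f[7] = max(5+44, 22+27, 25+22, 32+10, 12+5) = 49
One optimal cutting: 3 + 3 + 1 → $49.

49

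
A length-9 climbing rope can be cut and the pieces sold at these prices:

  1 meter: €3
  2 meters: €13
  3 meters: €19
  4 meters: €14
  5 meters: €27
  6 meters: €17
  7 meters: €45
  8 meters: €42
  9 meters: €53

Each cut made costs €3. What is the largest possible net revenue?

Let r[k] be the best obtainable value from length k. For each k, try every first piece i and keep the best of price[i] + r[k−i] minus the 3 cut fee when i<k.
r[1] = 3
r[2] = max(3+3-3, 13+0) = 13
r[3] = max(3+13-3, 13+3-3, 19+0) = 19
r[4] = max(3+19-3, 13+13-3, 19+3-3, 14+0) = 23
r[5] = max(3+23-3, 13+19-3, 19+13-3, 14+3-3, 27+0) = 29
r[6] = max(3+29-3, 13+23-3, 19+19-3, 14+13-3, 27+3-3, 17+0) = 35
r[7] = max(3+35-3, 13+29-3, 19+23-3, …, 17+3-3, 45+0) = 45
r[8] = max(3+45-3, 13+35-3, 19+29-3, …, 45+3-3, 42+0) = 45
r[9] = max(3+45-3, 13+45-3, 19+35-3, …, 42+3-3, 53+0) = 55
One optimal plan: pieces 7 + 2 (1 cut) → €58 − €3 = €55.

55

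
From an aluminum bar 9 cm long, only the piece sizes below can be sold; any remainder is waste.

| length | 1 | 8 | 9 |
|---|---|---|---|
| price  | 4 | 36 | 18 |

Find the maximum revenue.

40

Consider every possible first cut. r[k] is the best of p[i]+r[k−i] over all sellable i≤k.
r[1] = 4
r[2] = 8  (first piece 1, then r[1]=4)
r[3] = 12  (first piece 1, then r[2]=8)
r[4] = 16  (first piece 1, then r[3]=12)
r[5] = 20  (first piece 1, then r[4]=16)
r[6] = 24  (first piece 1, then r[5]=20)
r[7] = 28  (first piece 1, then r[6]=24)
r[8] = 36
r[9] = 40  (first piece 1, then r[8]=36)
One optimal cutting: 8 + 1 → $40.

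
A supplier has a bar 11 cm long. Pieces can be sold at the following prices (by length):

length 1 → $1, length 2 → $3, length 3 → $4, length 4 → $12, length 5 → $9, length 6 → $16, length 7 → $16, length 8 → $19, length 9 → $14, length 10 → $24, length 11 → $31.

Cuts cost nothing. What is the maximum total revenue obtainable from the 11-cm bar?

31

Build R[k] bottom-up: R[k] = max over allowed piece i of (p[i] + R[k−i]).
R[1] = 1
R[2] = max(1+1, 3+0) = 3
R[3] = max(1+3, 3+1, 4+0) = 4
R[4] = max(1+4, 3+3, 4+1, 12+0) = 12
R[5] = max(1+12, 3+4, 4+3, 12+1, 9+0) = 13
R[6] = max(1+13, 3+12, 4+4, 12+3, 9+1, 16+0) = 16
R[7] = max(1+16, 3+13, 4+12, …, 16+1, 16+0) = 17
R[8] = max(1+17, 3+16, 4+13, …, 16+1, 19+0) = 24
R[9] = max(1+24, 3+17, 4+16, …, 19+1, 14+0) = 25
R[10] = max(1+25, 3+24, 4+17, …, 14+1, 24+0) = 28
R[11] = max(1+28, 3+25, 4+24, …, 24+1, 31+0) = 31
Best is to sell the whole 11-cm piece uncut for $31.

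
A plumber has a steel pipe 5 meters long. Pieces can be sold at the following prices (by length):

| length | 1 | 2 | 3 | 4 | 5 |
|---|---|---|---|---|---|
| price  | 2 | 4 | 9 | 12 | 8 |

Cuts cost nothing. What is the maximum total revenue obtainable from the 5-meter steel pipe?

14

Let r[k] be the best obtainable value from length k. For each k, try every first piece i and keep the best of price[i] + r[k−i].
r[1] = 2
r[2] = 4  (first piece 1, then r[1]=2)
r[3] = 9
r[4] = 12
r[5] = 14  (first piece 1, then r[4]=12)
One optimal cutting: 4 + 1 → $12 + $2 = $14.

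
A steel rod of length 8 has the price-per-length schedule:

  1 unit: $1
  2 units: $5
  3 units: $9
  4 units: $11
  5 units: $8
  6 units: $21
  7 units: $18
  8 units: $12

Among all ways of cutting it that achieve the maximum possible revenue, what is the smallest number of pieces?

2

Build r[k] bottom-up: r[k] = max over allowed piece i of (p[i] + r[k−i]).
r[1] = 1
r[2] = 5
r[3] = 9
r[4] = 11
r[5] = 14  (first piece 2, then r[3]=9)
r[6] = 21
r[7] = 22  (first piece 1, then r[6]=21)
r[8] = 26  (first piece 2, then r[6]=21)
Maximum revenue is $26.
Now minimize piece count subject to staying optimal: for each k, pieces[k] = 1 + min over i with p[i]+r[k−i]=r[k] of pieces[k−i].
pieces[5] = 2
pieces[6] = 1
pieces[7] = 2
pieces[8] = 2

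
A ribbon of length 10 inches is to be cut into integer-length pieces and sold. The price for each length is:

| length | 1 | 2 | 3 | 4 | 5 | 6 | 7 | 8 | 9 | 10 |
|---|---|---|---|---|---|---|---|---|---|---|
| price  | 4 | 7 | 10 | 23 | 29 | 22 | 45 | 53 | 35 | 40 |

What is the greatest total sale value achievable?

61

Build best[k] bottom-up: best[k] = max over allowed piece i of (p[i] + best[k−i]).
best[1] = 4
best[2] = 8  (first piece 1, then best[1]=4)
best[3] = 12  (first piece 1, then best[2]=8)
best[4] = 23
best[5] = 29
best[6] = 33  (first piece 1, then best[5]=29)
best[7] = 45
best[8] = 53
best[9] = 57  (first piece 1, then best[8]=53)
best[10] = 61  (first piece 1, then best[9]=57)
One optimal cutting: 8 + 1 + 1 → ¢53 + ¢4 + ¢4 = ¢61.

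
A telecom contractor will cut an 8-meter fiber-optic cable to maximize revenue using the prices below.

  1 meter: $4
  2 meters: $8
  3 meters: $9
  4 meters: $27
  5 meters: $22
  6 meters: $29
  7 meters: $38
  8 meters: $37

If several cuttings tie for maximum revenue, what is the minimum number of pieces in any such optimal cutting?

Let r[k] be the best obtainable value from length k. For each k, try every first piece i and keep the best of price[i] + r[k−i].
r[1] = 4
r[2] = max(4+4, 8+0) = 8
r[3] = max(4+8, 8+4, 9+0) = 12
r[4] = max(4+12, 8+8, 9+4, 27+0) = 27
r[5] = max(4+27, 8+12, 9+8, 27+4, 22+0) = 31
r[6] = max(4+31, 8+27, 9+12, 27+8, 22+4, 29+0) = 35
r[7] = max(4+35, 8+31, 9+27, …, 29+4, 38+0) = 39
r[8] = max(4+39, 8+35, 9+31, …, 38+4, 37+0) = 54
Maximum revenue is $54.
Now minimize piece count subject to staying optimal: for each k, pieces[k] = 1 + min over i with p[i]+r[k−i]=r[k] of pieces[k−i].
pieces[5] = 2
pieces[6] = 2
pieces[7] = 3
pieces[8] = 2

2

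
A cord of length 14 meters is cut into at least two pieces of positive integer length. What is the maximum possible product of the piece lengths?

162

Let prod[k] be the best product for length k (with at least one cut). For each first piece i, the rest contributes max(k−i, prod[k−i]).
prod[2] = 1*max(1,0) = 1*1 = 1
prod[3] = 1*max(2,1) = 1*2 = 2
prod[4] = 2*max(2,1) = 2*2 = 4
prod[5] = 2*max(3,2) = 2*3 = 6
prod[6] = 3*max(3,2) = 3*3 = 9
prod[7] = 2*max(5,6) = 2*6 = 12
prod[8] = 2*max(6,9) = 2*9 = 18
prod[9] = 3*max(6,9) = 3*9 = 27
prod[10] = 2*max(8,18) = 2*18 = 36
prod[11] = 2*max(9,27) = 2*27 = 54
prod[12] = 3*max(9,27) = 3*27 = 81
prod[13] = 2*max(11,54) = 2*54 = 108
prod[14] = 2*max(12,81) = 2*81 = 162
One optimal split: 3 + 3 + 3 + 3 + 2; product 3*3*3*3*2 = 162.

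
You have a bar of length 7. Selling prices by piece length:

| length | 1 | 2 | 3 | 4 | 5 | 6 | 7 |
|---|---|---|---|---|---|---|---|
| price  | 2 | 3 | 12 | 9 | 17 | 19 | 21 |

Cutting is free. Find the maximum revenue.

Build best[k] bottom-up: best[k] = max over allowed piece i of (p[i] + best[k−i]).
best[1] = 2
best[2] = 4  (first piece 1, then best[1]=2)
best[3] = 12
best[4] = 14  (first piece 1, then best[3]=12)
best[5] = 17
best[6] = 24  (first piece 3, then best[3]=12)
best[7] = 26  (first piece 1, then best[6]=24)
One optimal cutting: 3 + 3 + 1 → €12 + €12 + €2 = €26.

26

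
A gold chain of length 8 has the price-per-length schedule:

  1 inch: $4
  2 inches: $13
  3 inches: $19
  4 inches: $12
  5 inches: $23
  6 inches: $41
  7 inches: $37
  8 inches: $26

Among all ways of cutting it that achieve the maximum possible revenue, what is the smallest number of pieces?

2

Let r[k] be the best obtainable value from length k. For each k, try every first piece i and keep the best of price[i] + r[k−i].
r[1] = 4
r[2] = max(4+4, 13+0) = 13
r[3] = max(4+13, 13+4, 19+0) = 19
r[4] = max(4+19, 13+13, 19+4, 12+0) = 26
r[5] = max(4+26, 13+19, 19+13, 12+4, 23+0) = 32
r[6] = max(4+32, 13+26, 19+19, 12+13, 23+4, 41+0) = 41
r[7] = max(4+41, 13+32, 19+26, …, 41+4, 37+0) = 45
r[8] = max(4+45, 13+41, 19+32, …, 37+4, 26+0) = 54
Maximum revenue is $54.
Now minimize piece count subject to staying optimal: for each k, pieces[k] = 1 + min over i with p[i]+r[k−i]=r[k] of pieces[k−i].
pieces[5] = 2
pieces[6] = 1
pieces[7] = 2
pieces[8] = 2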